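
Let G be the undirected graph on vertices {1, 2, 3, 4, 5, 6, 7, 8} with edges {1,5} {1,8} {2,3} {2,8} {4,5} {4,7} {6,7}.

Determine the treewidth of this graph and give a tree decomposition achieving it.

Treewidth 1.
One such decomposition:
Bags: B1 = {6, 7}  B2 = {4, 7}  B3 = {4, 5}  B4 = {1, 5}  B5 = {1, 8}  B6 = {2, 8}  B7 = {2, 3}
Tree: B1–B2, B2–B3, B3–B4, B4–B5, B5–B6, B6–B7

Each bag holds 2 vertices, so the decomposition has width 1, which upper-bounds the treewidth. Any graph with an edge has treewidth ≥ 1, and G has the edge 6–7. Therefore the treewidth is 1.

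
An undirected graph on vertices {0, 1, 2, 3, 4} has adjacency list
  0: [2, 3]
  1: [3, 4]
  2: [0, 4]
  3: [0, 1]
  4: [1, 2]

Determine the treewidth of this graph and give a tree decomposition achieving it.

Treewidth 2.
Bags: B1 = {0, 2, 3}  B2 = {1, 2, 3}  B3 = {1, 2, 4}
Tree: B1–B2, B2–B3

Each bag holds 3 vertices, so the decomposition has width 2, which upper-bounds the treewidth. Since 2–0–3–1–4–2 is a cycle in G, G is not acyclic. Forests are exactly the graphs of treewidth ≤ 1, so tw(G) ≥ 2. Combining the bounds, tw(G) = 2.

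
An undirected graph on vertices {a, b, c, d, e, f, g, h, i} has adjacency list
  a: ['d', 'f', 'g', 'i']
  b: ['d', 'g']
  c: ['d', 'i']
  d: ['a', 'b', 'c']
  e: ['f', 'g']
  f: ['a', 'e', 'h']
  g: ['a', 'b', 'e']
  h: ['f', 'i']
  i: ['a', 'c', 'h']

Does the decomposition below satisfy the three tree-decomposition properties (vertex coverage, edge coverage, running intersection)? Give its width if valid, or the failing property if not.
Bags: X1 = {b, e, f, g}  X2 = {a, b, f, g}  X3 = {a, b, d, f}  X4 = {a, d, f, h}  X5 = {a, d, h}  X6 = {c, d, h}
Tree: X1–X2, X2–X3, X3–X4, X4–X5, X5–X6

A tree decomposition must satisfy three properties: every vertex lies in some bag; for every edge, both endpoints lie together in some bag; and for every vertex, the bags containing it form a connected subtree. Here vertex i appears in no bag, so the decomposition is invalid.

No — vertex i appears in no bag.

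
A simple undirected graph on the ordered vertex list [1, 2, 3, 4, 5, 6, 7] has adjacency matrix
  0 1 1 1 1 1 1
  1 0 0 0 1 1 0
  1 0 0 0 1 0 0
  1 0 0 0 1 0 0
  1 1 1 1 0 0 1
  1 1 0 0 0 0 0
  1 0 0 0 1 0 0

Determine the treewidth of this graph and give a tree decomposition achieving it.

Treewidth 2.
One optimal decomposition is:
Bags: B1 = {1, 3, 5}  B2 = {1, 4, 5}  B3 = {1, 2, 5}  B4 = {1, 5, 7}  B5 = {1, 2, 6}
Tree: B1–B2, B2–B3, B3–B4, B3–B5

Every bag has size at most 3, so the width is 3 − 1 = 2 and tw(G) ≤ 2. Conversely, {1, 2, 5} is a clique of size 3, and the vertices of any clique must share a bag in every tree decomposition; so some bag has ≥ 3 vertices and tw(G) ≥ 2. The upper and lower bounds meet at 2, so that is the treewidth.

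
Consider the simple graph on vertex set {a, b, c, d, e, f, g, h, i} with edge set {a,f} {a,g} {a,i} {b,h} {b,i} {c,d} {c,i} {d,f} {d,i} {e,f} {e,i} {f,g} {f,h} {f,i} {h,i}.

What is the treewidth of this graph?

2

A width-2 tree decomposition is:
Bags: B1 = {f, h, i}  B2 = {d, f, i}  B3 = {a, f, i}  B4 = {a, f, g}  B5 = {e, f, i}  B6 = {c, d, i}  B7 = {b, h, i}
Tree: B1–B2, B1–B3, B3–B4, B2–B5, B2–B6, B1–B7
Each bag holds 3 vertices, so the decomposition has width 2, which upper-bounds the treewidth. Conversely, {a, f, g} is a clique of size 3, and the vertices of any clique must share a bag in every tree decomposition; so some bag has ≥ 3 vertices and tw(G) ≥ 2. Hence tw(G) = 2 exactly.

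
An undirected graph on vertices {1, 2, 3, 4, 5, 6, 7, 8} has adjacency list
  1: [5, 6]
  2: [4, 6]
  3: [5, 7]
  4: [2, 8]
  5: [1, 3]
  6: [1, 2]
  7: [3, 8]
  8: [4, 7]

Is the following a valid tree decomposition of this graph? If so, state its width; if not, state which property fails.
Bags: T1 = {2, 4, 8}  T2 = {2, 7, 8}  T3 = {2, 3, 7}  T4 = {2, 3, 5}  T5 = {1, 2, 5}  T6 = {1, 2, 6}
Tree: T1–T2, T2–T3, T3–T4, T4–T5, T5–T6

Every vertex of G appears in some bag (union = {1, 2, 3, 4, 5, 6, 7, 8}); every edge is covered by a bag; and for each vertex v the set of bags containing v is connected in the bag tree. The decomposition is therefore valid. The largest bag has 3 vertices, so the width is 2.

Yes; width 2.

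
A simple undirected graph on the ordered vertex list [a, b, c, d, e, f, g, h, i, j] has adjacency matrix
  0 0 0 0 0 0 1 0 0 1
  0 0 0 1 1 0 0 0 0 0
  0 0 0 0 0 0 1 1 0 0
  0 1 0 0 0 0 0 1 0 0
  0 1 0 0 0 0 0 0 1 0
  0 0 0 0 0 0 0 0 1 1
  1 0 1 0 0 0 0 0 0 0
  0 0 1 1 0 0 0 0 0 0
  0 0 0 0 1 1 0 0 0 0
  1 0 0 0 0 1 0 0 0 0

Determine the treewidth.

2

A width-2 tree decomposition is:
Bags: B1 = {b, e, i}  B2 = {b, f, i}  B3 = {b, f, j}  B4 = {a, b, j}  B5 = {a, b, g}  B6 = {b, c, g}  B7 = {b, c, h}  B8 = {b, d, h}
Tree: B1–B2, B2–B3, B3–B4, B4–B5, B5–B6, B6–B7, B7–B8
Every bag has size at most 3, so the width is 3 − 1 = 2 and tw(G) ≤ 2. Since b–e–i–f–j–a–g–c–h–d–b is a cycle in G, G is not acyclic. Forests are exactly the graphs of treewidth ≤ 1, so tw(G) ≥ 2. Combining the bounds, tw(G) = 2.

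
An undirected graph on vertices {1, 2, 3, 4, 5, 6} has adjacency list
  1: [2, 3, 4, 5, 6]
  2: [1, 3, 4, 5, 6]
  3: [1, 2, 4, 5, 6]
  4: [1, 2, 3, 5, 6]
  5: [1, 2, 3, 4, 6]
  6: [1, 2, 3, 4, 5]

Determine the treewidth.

A width-5 tree decomposition is:
Bags: B1 = {1, 2, 3, 4, 5, 6}
Tree: (single bag)
A single bag containing all 6 vertices is trivially a valid decomposition of width 5. On the other hand G contains the 6-clique {1, 2, 3, 4, 5, 6}. A clique must lie in a single bag of any decomposition, so no decomposition can have width below 5. Therefore the treewidth is 5.

5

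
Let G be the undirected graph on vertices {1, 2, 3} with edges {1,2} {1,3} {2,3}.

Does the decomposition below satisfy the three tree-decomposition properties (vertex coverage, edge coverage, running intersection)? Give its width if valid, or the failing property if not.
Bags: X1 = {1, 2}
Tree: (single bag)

A tree decomposition must satisfy three properties: every vertex lies in some bag; for every edge, both endpoints lie together in some bag; and for every vertex, the bags containing it form a connected subtree. Here vertex 3 appears in no bag, so the decomposition is invalid.

No — vertex 3 appears in no bag.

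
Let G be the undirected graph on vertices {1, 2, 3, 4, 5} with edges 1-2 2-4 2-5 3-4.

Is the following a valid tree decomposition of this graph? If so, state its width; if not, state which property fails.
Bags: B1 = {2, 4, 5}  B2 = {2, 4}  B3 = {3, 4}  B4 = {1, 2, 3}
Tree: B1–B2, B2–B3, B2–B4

No — bags containing vertex 3 are not connected in the tree.

A tree decomposition must satisfy three properties: every vertex lies in some bag; for every edge, both endpoints lie together in some bag; and for every vertex, the bags containing it form a connected subtree. Here bags containing vertex 3 are not connected in the tree, so the decomposition is invalid.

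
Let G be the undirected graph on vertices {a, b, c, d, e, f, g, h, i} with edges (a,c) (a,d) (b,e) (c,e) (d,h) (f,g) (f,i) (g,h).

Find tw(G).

1

A width-1 tree decomposition is:
Bags: B1 = {f, i}  B2 = {f, g}  B3 = {g, h}  B4 = {d, h}  B5 = {a, d}  B6 = {a, c}  B7 = {c, e}  B8 = {b, e}
Tree: B1–B2, B2–B3, B3–B4, B4–B5, B5–B6, B6–B7, B7–B8
Every bag has size at most 2, so the width is 2 − 1 = 1 and tw(G) ≤ 1. G has an edge, so its treewidth is at least 1. Hence tw(G) = 1 exactly.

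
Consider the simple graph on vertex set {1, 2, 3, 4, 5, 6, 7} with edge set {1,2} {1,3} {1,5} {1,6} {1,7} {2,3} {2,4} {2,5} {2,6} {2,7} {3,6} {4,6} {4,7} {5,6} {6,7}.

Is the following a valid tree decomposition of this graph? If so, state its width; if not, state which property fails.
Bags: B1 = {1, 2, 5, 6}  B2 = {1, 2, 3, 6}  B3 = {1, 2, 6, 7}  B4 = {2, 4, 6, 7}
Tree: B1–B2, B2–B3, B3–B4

Every vertex of G appears in some bag (union = {1, 2, 3, 4, 5, 6, 7}); every edge is covered by a bag; and for each vertex v the set of bags containing v is connected in the bag tree. The decomposition is therefore valid. The largest bag has 4 vertices, so the width is 3.

Yes; width 3.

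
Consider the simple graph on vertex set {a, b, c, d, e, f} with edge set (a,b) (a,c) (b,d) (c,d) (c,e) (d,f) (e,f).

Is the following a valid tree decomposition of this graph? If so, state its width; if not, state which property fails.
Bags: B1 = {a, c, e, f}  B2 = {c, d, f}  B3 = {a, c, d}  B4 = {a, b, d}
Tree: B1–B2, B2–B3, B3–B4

A tree decomposition must satisfy three properties: every vertex lies in some bag; for every edge, both endpoints lie together in some bag; and for every vertex, the bags containing it form a connected subtree. Here bags containing vertex a are not connected in the tree, so the decomposition is invalid.

No — bags containing vertex a are not connected in the tree.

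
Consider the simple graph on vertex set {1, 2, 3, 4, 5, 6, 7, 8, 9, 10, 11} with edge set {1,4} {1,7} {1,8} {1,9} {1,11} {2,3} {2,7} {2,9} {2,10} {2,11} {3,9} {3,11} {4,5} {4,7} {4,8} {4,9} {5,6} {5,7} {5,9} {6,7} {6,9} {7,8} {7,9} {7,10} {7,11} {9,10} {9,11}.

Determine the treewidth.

3

A width-3 tree decomposition is:
Bags: B1 = {1, 4, 7, 9}  B2 = {1, 7, 9, 11}  B3 = {4, 5, 7, 9}  B4 = {2, 7, 9, 11}  B5 = {2, 3, 9, 11}  B6 = {1, 4, 7, 8}  B7 = {5, 6, 7, 9}  B8 = {2, 7, 9, 10}
Tree: B1–B2, B1–B3, B2–B4, B4–B5, B1–B6, B3–B7, B4–B8
Every bag has size at most 4, so the width is 4 − 1 = 3 and tw(G) ≤ 3. On the other hand G contains the 4-clique {2, 3, 9, 11}. A clique must lie in a single bag of any decomposition, so no decomposition can have width below 3. Therefore the treewidth is 3.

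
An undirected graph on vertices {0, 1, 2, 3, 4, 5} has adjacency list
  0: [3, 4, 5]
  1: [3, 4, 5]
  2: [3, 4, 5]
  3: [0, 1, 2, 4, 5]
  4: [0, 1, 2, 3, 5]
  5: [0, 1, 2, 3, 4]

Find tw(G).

3

A width-3 tree decomposition is:
Bags: B1 = {2, 3, 4, 5}  B2 = {0, 3, 4, 5}  B3 = {1, 3, 4, 5}
Tree: B1–B2, B1–B3
Every bag has size at most 4, so the width is 4 − 1 = 3 and tw(G) ≤ 3. On the other hand G contains the 4-clique {0, 3, 4, 5}. A clique must lie in a single bag of any decomposition, so no decomposition can have width below 3. Hence tw(G) = 3 exactly.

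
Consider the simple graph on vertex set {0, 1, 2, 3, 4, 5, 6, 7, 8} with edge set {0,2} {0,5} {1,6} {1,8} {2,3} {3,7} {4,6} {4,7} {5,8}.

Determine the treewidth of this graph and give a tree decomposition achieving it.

Each bag holds 3 vertices, so the decomposition has width 2, which upper-bounds the treewidth. For the lower bound, G contains the cycle 8–5–0–2–3–7–4–6–1–8, so G is not a forest; only forests have treewidth ≤ 1, hence tw(G) ≥ 2. The upper and lower bounds meet at 2, so that is the treewidth.

Treewidth 2.
One such decomposition:
Bags: B1 = {0, 5, 8}  B2 = {0, 2, 8}  B3 = {2, 3, 8}  B4 = {3, 7, 8}  B5 = {4, 7, 8}  B6 = {4, 6, 8}  B7 = {1, 6, 8}
Tree: B1–B2, B2–B3, B3–B4, B4–B5, B5–B6, B6–B7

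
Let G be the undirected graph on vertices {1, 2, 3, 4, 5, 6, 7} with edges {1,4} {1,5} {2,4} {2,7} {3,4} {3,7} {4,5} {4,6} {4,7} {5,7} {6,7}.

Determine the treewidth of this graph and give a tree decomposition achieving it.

Each bag holds 3 vertices, so the decomposition has width 2, which upper-bounds the treewidth. Conversely, {1, 4, 5} is a clique of size 3, and the vertices of any clique must share a bag in every tree decomposition; so some bag has ≥ 3 vertices and tw(G) ≥ 2. The upper and lower bounds meet at 2, so that is the treewidth.

Treewidth 2.
One such decomposition:
Bags: B1 = {3, 4, 7}  B2 = {4, 5, 7}  B3 = {2, 4, 7}  B4 = {1, 4, 5}  B5 = {4, 6, 7}
Tree: B1–B2, B1–B3, B2–B4, B3–B5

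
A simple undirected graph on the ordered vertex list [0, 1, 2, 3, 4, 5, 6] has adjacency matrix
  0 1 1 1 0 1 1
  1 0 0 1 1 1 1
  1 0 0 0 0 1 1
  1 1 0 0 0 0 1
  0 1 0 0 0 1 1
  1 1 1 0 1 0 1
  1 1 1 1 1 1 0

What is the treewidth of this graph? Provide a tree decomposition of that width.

Every bag has size at most 4, so the width is 4 − 1 = 3 and tw(G) ≤ 3. For the lower bound, the 4 vertices {0, 1, 3, 6} are pairwise adjacent, and any tree decomposition puts a clique entirely inside one bag — forcing width ≥ 3. Combining the bounds, tw(G) = 3.

Treewidth 3.
One such decomposition:
Bags: B1 = {1, 4, 5, 6}  B2 = {0, 1, 5, 6}  B3 = {0, 2, 5, 6}  B4 = {0, 1, 3, 6}
Tree: B1–B2, B2–B3, B2–B4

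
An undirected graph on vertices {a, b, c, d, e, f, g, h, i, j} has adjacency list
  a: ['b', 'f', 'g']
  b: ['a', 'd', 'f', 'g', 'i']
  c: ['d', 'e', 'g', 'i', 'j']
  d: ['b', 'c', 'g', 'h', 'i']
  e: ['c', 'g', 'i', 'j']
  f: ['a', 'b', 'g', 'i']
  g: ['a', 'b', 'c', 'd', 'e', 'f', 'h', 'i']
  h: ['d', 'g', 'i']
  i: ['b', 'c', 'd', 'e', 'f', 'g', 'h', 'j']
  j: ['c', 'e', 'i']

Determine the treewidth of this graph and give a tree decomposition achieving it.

The largest bag has 4 vertices, giving width 3; this decomposition certifies tw(G) ≤ 3. Conversely, {a, b, f, g} is a clique of size 4, and the vertices of any clique must share a bag in every tree decomposition; so some bag has ≥ 4 vertices and tw(G) ≥ 3. Therefore the treewidth is 3.

Treewidth 3.
Bags: B1 = {a, b, f, g}  B2 = {b, f, g, i}  B3 = {b, d, g, i}  B4 = {d, g, h, i}  B5 = {c, d, g, i}  B6 = {c, e, g, i}  B7 = {c, e, i, j}
Tree: B1–B2, B2–B3, B3–B4, B3–B5, B5–B6, B6–B7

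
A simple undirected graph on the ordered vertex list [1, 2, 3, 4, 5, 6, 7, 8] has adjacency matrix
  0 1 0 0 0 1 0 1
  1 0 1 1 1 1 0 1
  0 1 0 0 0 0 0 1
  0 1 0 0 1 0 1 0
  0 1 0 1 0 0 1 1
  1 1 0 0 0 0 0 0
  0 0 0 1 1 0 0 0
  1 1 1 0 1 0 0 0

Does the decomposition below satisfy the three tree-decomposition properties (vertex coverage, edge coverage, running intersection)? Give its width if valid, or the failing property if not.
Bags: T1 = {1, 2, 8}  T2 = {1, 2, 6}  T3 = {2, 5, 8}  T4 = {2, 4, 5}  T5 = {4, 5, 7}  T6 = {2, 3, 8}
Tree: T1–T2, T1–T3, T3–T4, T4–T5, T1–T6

Yes; width 2.

Every vertex of G appears in some bag (union = {1, 2, 3, 4, 5, 6, 7, 8}); every edge is covered by a bag; and for each vertex v the set of bags containing v is connected in the bag tree. The decomposition is therefore valid. The largest bag has 3 vertices, so the width is 2.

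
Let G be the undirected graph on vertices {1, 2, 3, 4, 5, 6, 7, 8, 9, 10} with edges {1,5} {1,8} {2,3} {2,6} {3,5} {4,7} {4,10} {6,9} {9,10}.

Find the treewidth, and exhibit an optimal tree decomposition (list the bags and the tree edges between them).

Every bag has size at most 2, so the width is 2 − 1 = 1 and tw(G) ≤ 1. Any graph with an edge has treewidth ≥ 1, and G has the edge 7–4. The upper and lower bounds meet at 1, so that is the treewidth.

Treewidth 1.
One such decomposition:
Bags: B1 = {4, 7}  B2 = {4, 10}  B3 = {9, 10}  B4 = {6, 9}  B5 = {2, 6}  B6 = {2, 3}  B7 = {3, 5}  B8 = {1, 5}  B9 = {1, 8}
Tree: B1–B2, B2–B3, B3–B4, B4–B5, B5–B6, B6–B7, B7–B8, B8–B9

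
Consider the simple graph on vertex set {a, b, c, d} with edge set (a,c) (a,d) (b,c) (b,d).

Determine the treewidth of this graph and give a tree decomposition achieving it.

Treewidth 2.
One such decomposition:
Bags: B1 = {a, c, d}  B2 = {b, c, d}
Tree: B1–B2

The largest bag has 3 vertices, giving width 2; this decomposition certifies tw(G) ≤ 2. For the lower bound, G contains the cycle d–a–c–b–d, so G is not a forest; only forests have treewidth ≤ 1, hence tw(G) ≥ 2. Hence tw(G) = 2 exactly.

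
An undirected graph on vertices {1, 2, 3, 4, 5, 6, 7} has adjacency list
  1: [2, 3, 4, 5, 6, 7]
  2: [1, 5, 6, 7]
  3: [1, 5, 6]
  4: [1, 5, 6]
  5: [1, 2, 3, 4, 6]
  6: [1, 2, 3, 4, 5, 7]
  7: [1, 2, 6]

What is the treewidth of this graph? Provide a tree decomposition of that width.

The largest bag has 4 vertices, giving width 3; this decomposition certifies tw(G) ≤ 3. On the other hand G contains the 4-clique {1, 2, 5, 6}. A clique must lie in a single bag of any decomposition, so no decomposition can have width below 3. Hence tw(G) = 3 exactly.

Treewidth 3.
One optimal decomposition is:
Bags: B1 = {1, 3, 5, 6}  B2 = {1, 4, 5, 6}  B3 = {1, 2, 5, 6}  B4 = {1, 2, 6, 7}
Tree: B1–B2, B1–B3, B3–B4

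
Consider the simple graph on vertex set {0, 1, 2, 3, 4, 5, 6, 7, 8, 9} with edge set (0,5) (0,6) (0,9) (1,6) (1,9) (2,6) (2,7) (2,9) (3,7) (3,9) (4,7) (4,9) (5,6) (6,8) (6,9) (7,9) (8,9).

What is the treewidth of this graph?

A width-2 tree decomposition is:
Bags: B1 = {3, 7, 9}  B2 = {2, 7, 9}  B3 = {2, 6, 9}  B4 = {4, 7, 9}  B5 = {1, 6, 9}  B6 = {6, 8, 9}  B7 = {0, 6, 9}  B8 = {0, 5, 6}
Tree: B1–B2, B2–B3, B2–B4, B3–B5, B5–B6, B5–B7, B7–B8
Each bag holds 3 vertices, so the decomposition has width 2, which upper-bounds the treewidth. On the other hand G contains the 3-clique {3, 7, 9}. A clique must lie in a single bag of any decomposition, so no decomposition can have width below 2. Combining the bounds, tw(G) = 2.

2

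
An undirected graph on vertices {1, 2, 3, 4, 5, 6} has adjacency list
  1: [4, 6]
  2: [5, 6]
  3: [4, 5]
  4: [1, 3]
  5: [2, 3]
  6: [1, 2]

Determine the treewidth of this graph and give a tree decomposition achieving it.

Treewidth 2.
Bags: B1 = {1, 2, 6}  B2 = {1, 2, 5}  B3 = {1, 3, 5}  B4 = {1, 3, 4}
Tree: B1–B2, B2–B3, B3–B4

Each bag holds 3 vertices, so the decomposition has width 2, which upper-bounds the treewidth. The edges 1–6–2–5–3–4–1 form a cycle, so G is not a tree and its treewidth is at least 2. Therefore the treewidth is 2.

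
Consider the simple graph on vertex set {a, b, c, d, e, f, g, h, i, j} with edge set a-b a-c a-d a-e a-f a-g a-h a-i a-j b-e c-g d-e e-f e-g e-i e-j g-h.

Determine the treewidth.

A width-2 tree decomposition is:
Bags: B1 = {a, e, j}  B2 = {a, e, g}  B3 = {a, d, e}  B4 = {a, e, i}  B5 = {a, c, g}  B6 = {a, b, e}  B7 = {a, g, h}  B8 = {a, e, f}
Tree: B1–B2, B2–B3, B2–B4, B2–B5, B2–B6, B2–B7, B6–B8
Every bag has size at most 3, so the width is 3 − 1 = 2 and tw(G) ≤ 2. Conversely, {a, d, e} is a clique of size 3, and the vertices of any clique must share a bag in every tree decomposition; so some bag has ≥ 3 vertices and tw(G) ≥ 2. Combining the bounds, tw(G) = 2.

2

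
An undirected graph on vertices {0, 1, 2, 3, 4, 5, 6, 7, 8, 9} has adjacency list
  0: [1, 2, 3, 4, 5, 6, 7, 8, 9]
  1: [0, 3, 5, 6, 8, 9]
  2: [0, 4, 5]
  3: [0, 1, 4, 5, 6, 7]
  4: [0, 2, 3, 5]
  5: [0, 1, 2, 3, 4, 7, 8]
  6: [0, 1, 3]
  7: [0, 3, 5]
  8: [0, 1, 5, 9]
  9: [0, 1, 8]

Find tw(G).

3

A width-3 tree decomposition is:
Bags: B1 = {0, 3, 4, 5}  B2 = {0, 1, 3, 5}  B3 = {0, 1, 5, 8}  B4 = {0, 3, 5, 7}  B5 = {0, 1, 3, 6}  B6 = {0, 2, 4, 5}  B7 = {0, 1, 8, 9}
Tree: B1–B2, B2–B3, B1–B4, B2–B5, B1–B6, B3–B7
The largest bag has 4 vertices, giving width 3; this decomposition certifies tw(G) ≤ 3. Conversely, {0, 1, 8, 9} is a clique of size 4, and the vertices of any clique must share a bag in every tree decomposition; so some bag has ≥ 4 vertices and tw(G) ≥ 3. Combining the bounds, tw(G) = 3.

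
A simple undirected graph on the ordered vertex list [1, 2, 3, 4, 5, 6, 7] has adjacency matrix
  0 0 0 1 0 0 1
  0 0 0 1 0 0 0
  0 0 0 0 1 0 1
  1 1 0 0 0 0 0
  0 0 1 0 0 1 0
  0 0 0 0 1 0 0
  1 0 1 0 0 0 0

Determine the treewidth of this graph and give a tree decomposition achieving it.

Treewidth 1.
One such decomposition:
Bags: B1 = {5, 6}  B2 = {3, 5}  B3 = {3, 7}  B4 = {1, 7}  B5 = {1, 4}  B6 = {2, 4}
Tree: B1–B2, B2–B3, B3–B4, B4–B5, B5–B6

The largest bag has 2 vertices, giving width 1; this decomposition certifies tw(G) ≤ 1. G has an edge, so its treewidth is at least 1. Combining the bounds, tw(G) = 1.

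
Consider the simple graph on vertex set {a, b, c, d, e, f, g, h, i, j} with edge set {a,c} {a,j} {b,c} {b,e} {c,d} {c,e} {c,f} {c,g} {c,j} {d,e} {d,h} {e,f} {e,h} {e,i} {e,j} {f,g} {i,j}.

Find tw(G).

2

A width-2 tree decomposition is:
Bags: B1 = {b, c, e}  B2 = {c, d, e}  B3 = {c, e, f}  B4 = {c, e, j}  B5 = {a, c, j}  B6 = {e, i, j}  B7 = {c, f, g}  B8 = {d, e, h}
Tree: B1–B2, B1–B3, B1–B4, B4–B5, B4–B6, B3–B7, B2–B8
Each bag holds 3 vertices, so the decomposition has width 2, which upper-bounds the treewidth. On the other hand G contains the 3-clique {d, e, h}. A clique must lie in a single bag of any decomposition, so no decomposition can have width below 2. Therefore the treewidth is 2.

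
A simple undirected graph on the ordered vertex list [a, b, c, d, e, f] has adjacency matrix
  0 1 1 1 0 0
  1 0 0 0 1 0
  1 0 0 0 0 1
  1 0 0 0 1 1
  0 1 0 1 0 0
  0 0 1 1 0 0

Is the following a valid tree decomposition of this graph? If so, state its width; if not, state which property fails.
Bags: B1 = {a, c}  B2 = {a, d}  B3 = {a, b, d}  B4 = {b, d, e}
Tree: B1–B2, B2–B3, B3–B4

No — vertex f appears in no bag.

A tree decomposition must satisfy three properties: every vertex lies in some bag; for every edge, both endpoints lie together in some bag; and for every vertex, the bags containing it form a connected subtree. Here vertex f appears in no bag, so the decomposition is invalid.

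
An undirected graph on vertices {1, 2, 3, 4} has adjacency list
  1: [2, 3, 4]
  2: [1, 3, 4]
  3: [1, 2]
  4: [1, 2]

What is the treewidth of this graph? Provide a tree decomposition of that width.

Every bag has size at most 3, so the width is 3 − 1 = 2 and tw(G) ≤ 2. For the lower bound, the 3 vertices {1, 2, 3} are pairwise adjacent, and any tree decomposition puts a clique entirely inside one bag — forcing width ≥ 2. Therefore the treewidth is 2.

Treewidth 2.
One such decomposition:
Bags: B1 = {1, 2, 4}  B2 = {1, 2, 3}
Tree: B1–B2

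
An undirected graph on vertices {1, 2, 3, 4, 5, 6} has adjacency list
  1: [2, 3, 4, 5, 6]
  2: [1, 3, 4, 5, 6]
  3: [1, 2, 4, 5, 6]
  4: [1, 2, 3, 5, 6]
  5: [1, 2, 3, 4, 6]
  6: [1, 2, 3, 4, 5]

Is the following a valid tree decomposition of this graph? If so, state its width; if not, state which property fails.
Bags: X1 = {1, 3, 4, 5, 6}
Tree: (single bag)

A tree decomposition must satisfy three properties: every vertex lies in some bag; for every edge, both endpoints lie together in some bag; and for every vertex, the bags containing it form a connected subtree. Here vertex 2 appears in no bag, so the decomposition is invalid.

No — vertex 2 appears in no bag.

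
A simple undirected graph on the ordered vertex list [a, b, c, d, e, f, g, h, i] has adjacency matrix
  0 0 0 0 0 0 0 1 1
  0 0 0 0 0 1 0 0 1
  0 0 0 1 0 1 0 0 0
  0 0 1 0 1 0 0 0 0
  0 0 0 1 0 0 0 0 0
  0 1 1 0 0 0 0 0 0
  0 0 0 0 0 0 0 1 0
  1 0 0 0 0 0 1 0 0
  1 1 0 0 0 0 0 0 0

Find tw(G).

1

A width-1 tree decomposition is:
Bags: B1 = {g, h}  B2 = {a, h}  B3 = {a, i}  B4 = {b, i}  B5 = {b, f}  B6 = {c, f}  B7 = {c, d}  B8 = {d, e}
Tree: B1–B2, B2–B3, B3–B4, B4–B5, B5–B6, B6–B7, B7–B8
The largest bag has 2 vertices, giving width 1; this decomposition certifies tw(G) ≤ 1. G has an edge, so its treewidth is at least 1. Hence tw(G) = 1 exactly.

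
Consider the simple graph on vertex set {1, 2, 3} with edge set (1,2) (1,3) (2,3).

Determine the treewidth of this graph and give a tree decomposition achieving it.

Treewidth 2.
One optimal decomposition is:
Bags: B1 = {1, 2, 3}
Tree: (single bag)

With just one bag of size 3, the width is 3 − 1 = 2, so tw(G) ≤ 2. Conversely, {1, 2, 3} is a clique of size 3, and the vertices of any clique must share a bag in every tree decomposition; so some bag has ≥ 3 vertices and tw(G) ≥ 2. Therefore the treewidth is 2.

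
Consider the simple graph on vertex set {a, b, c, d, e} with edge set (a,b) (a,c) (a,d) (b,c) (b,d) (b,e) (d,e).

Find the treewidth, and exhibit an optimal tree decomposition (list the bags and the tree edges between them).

The largest bag has 3 vertices, giving width 2; this decomposition certifies tw(G) ≤ 2. Conversely, {b, d, e} is a clique of size 3, and the vertices of any clique must share a bag in every tree decomposition; so some bag has ≥ 3 vertices and tw(G) ≥ 2. Hence tw(G) = 2 exactly.

Treewidth 2.
Bags: B1 = {a, b, d}  B2 = {b, d, e}  B3 = {a, b, c}
Tree: B1–B2, B1–B3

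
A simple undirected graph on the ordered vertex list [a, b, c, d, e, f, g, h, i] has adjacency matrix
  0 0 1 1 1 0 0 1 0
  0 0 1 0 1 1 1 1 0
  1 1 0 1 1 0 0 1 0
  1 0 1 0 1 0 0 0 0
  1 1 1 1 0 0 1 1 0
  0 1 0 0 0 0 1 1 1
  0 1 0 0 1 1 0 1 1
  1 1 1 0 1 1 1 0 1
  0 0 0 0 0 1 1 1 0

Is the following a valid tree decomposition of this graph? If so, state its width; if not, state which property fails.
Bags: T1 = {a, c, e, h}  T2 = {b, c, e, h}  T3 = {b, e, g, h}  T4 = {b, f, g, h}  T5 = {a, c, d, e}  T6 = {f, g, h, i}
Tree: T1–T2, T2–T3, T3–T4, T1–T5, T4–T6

Vertex coverage: the bags together contain {a, b, c, d, e, f, g, h, i}, the full vertex set. Edge coverage: each edge of G has both endpoints in at least one bag. Running intersection: for every vertex, the bags containing it form a connected subtree. All three properties hold, so this is a valid tree decomposition of width max|bag| − 1 = 3, and hence tw(G) ≤ 3.

Yes; width 3.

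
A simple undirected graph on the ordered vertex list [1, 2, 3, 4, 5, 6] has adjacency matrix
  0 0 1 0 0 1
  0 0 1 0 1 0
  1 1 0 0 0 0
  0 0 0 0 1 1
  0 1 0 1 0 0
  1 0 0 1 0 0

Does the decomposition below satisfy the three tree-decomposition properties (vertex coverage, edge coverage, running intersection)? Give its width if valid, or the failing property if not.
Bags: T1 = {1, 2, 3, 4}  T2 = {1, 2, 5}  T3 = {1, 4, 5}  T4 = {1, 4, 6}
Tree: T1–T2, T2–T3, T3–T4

No — bags containing vertex 4 are not connected in the tree.

A tree decomposition must satisfy three properties: every vertex lies in some bag; for every edge, both endpoints lie together in some bag; and for every vertex, the bags containing it form a connected subtree. Here bags containing vertex 4 are not connected in the tree, so the decomposition is invalid.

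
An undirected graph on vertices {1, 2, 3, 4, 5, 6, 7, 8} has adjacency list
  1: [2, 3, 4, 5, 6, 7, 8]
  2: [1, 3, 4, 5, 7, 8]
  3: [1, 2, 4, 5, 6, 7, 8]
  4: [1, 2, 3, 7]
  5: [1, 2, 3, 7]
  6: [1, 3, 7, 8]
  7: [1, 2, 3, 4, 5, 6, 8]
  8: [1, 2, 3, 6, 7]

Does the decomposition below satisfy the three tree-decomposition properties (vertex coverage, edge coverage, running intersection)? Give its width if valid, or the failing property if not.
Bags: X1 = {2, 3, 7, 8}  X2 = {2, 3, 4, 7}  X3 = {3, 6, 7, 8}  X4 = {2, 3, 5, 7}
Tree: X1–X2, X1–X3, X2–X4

No — vertex 1 appears in no bag.

A tree decomposition must satisfy three properties: every vertex lies in some bag; for every edge, both endpoints lie together in some bag; and for every vertex, the bags containing it form a connected subtree. Here vertex 1 appears in no bag, so the decomposition is invalid.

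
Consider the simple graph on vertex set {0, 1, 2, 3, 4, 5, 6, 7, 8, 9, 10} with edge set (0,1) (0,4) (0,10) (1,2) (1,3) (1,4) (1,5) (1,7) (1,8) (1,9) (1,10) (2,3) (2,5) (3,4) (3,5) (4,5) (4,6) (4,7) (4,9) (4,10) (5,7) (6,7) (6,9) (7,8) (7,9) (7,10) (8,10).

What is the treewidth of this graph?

A width-3 tree decomposition is:
Bags: B1 = {1, 3, 4, 5}  B2 = {1, 2, 3, 5}  B3 = {1, 4, 5, 7}  B4 = {1, 4, 7, 10}  B5 = {0, 1, 4, 10}  B6 = {1, 4, 7, 9}  B7 = {1, 7, 8, 10}  B8 = {4, 6, 7, 9}
Tree: B1–B2, B1–B3, B3–B4, B4–B5, B4–B6, B4–B7, B6–B8
Every bag has size at most 4, so the width is 4 − 1 = 3 and tw(G) ≤ 3. Conversely, {1, 7, 8, 10} is a clique of size 4, and the vertices of any clique must share a bag in every tree decomposition; so some bag has ≥ 4 vertices and tw(G) ≥ 3. Hence tw(G) = 3 exactly.

3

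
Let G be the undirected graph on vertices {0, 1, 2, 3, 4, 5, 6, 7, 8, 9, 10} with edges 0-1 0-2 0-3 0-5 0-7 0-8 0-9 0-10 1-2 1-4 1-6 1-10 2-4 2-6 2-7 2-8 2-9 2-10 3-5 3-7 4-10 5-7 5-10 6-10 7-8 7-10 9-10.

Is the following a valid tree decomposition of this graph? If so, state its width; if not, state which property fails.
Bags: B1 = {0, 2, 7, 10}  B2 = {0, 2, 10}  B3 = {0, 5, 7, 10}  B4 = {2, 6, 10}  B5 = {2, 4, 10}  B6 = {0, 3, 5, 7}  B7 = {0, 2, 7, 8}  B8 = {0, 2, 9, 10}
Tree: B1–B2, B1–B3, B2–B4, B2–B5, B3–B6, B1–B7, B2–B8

No — vertex 1 appears in no bag.

A tree decomposition must satisfy three properties: every vertex lies in some bag; for every edge, both endpoints lie together in some bag; and for every vertex, the bags containing it form a connected subtree. Here vertex 1 appears in no bag, so the decomposition is invalid.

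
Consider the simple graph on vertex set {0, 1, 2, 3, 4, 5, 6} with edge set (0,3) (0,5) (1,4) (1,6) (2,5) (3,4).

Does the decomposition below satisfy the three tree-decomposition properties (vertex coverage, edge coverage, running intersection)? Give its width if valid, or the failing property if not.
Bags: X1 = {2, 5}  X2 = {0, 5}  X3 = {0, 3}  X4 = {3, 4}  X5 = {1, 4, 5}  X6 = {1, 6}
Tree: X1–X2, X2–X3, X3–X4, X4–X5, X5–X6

A tree decomposition must satisfy three properties: every vertex lies in some bag; for every edge, both endpoints lie together in some bag; and for every vertex, the bags containing it form a connected subtree. Here bags containing vertex 5 are not connected in the tree, so the decomposition is invalid.

No — bags containing vertex 5 are not connected in the tree.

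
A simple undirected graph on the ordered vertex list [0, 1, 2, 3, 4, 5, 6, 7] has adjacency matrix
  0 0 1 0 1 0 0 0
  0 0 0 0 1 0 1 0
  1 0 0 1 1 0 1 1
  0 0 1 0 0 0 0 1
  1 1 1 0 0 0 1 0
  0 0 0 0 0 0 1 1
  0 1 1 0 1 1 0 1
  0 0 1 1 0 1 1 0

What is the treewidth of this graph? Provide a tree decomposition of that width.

Treewidth 2.
Bags: B1 = {2, 4, 6}  B2 = {2, 6, 7}  B3 = {5, 6, 7}  B4 = {2, 3, 7}  B5 = {0, 2, 4}  B6 = {1, 4, 6}
Tree: B1–B2, B2–B3, B2–B4, B1–B5, B1–B6

Every bag has size at most 3, so the width is 3 − 1 = 2 and tw(G) ≤ 2. For the lower bound, the 3 vertices {1, 4, 6} are pairwise adjacent, and any tree decomposition puts a clique entirely inside one bag — forcing width ≥ 2. Therefore the treewidth is 2.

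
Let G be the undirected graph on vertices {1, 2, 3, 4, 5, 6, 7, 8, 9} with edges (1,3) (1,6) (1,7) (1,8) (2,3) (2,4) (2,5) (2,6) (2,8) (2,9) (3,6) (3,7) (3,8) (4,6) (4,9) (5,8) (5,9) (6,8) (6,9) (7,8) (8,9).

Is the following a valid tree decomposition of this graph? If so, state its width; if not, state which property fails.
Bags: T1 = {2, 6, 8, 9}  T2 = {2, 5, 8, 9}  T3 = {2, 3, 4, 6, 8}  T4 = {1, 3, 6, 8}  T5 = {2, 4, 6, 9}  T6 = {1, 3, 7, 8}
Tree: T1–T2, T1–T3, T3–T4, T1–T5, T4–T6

A tree decomposition must satisfy three properties: every vertex lies in some bag; for every edge, both endpoints lie together in some bag; and for every vertex, the bags containing it form a connected subtree. Here bags containing vertex 4 are not connected in the tree, so the decomposition is invalid.

No — bags containing vertex 4 are not connected in the tree.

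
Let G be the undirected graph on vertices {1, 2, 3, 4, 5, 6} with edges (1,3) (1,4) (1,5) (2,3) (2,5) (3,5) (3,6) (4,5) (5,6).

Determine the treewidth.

2

A width-2 tree decomposition is:
Bags: B1 = {2, 3, 5}  B2 = {1, 3, 5}  B3 = {3, 5, 6}  B4 = {1, 4, 5}
Tree: B1–B2, B2–B3, B2–B4
The largest bag has 3 vertices, giving width 2; this decomposition certifies tw(G) ≤ 2. On the other hand G contains the 3-clique {1, 3, 5}. A clique must lie in a single bag of any decomposition, so no decomposition can have width below 2. The upper and lower bounds meet at 2, so that is the treewidth.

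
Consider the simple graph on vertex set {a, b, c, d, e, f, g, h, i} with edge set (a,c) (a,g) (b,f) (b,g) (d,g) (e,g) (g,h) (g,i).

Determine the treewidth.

1

A width-1 tree decomposition is:
Bags: B1 = {d, g}  B2 = {e, g}  B3 = {b, g}  B4 = {a, g}  B5 = {g, h}  B6 = {g, i}  B7 = {b, f}  B8 = {a, c}
Tree: B1–B2, B1–B3, B1–B4, B1–B5, B4–B6, B3–B7, B4–B8
Every bag has size at most 2, so the width is 2 − 1 = 1 and tw(G) ≤ 1. Since G has at least one edge (e.g. g–d), it is not an edgeless graph, so tw(G) ≥ 1. The upper and lower bounds meet at 1, so that is the treewidth.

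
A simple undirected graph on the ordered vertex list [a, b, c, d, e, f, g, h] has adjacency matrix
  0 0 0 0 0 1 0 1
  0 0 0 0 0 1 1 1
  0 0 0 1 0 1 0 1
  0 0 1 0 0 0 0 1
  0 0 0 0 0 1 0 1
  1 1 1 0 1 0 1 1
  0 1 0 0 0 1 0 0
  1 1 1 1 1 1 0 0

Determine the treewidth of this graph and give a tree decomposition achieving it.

Treewidth 2.
One such decomposition:
Bags: B1 = {b, f, h}  B2 = {b, f, g}  B3 = {e, f, h}  B4 = {c, f, h}  B5 = {c, d, h}  B6 = {a, f, h}
Tree: B1–B2, B1–B3, B1–B4, B4–B5, B1–B6

Every bag has size at most 3, so the width is 3 − 1 = 2 and tw(G) ≤ 2. On the other hand G contains the 3-clique {c, d, h}. A clique must lie in a single bag of any decomposition, so no decomposition can have width below 2. Hence tw(G) = 2 exactly.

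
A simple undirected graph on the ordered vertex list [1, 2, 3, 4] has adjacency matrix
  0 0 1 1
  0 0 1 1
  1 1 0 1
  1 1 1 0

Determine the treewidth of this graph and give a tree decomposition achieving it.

Treewidth 2.
Bags: B1 = {1, 3, 4}  B2 = {2, 3, 4}
Tree: B1–B2

Each bag holds 3 vertices, so the decomposition has width 2, which upper-bounds the treewidth. On the other hand G contains the 3-clique {1, 3, 4}. A clique must lie in a single bag of any decomposition, so no decomposition can have width below 2. Hence tw(G) = 2 exactly.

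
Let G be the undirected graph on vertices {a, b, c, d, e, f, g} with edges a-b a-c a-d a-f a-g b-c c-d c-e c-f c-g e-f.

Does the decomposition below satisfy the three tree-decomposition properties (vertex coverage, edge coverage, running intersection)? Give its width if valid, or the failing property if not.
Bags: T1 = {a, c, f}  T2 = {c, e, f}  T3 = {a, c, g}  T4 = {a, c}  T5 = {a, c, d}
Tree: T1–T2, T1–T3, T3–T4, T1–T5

A tree decomposition must satisfy three properties: every vertex lies in some bag; for every edge, both endpoints lie together in some bag; and for every vertex, the bags containing it form a connected subtree. Here vertex b appears in no bag, so the decomposition is invalid.

No — vertex b appears in no bag.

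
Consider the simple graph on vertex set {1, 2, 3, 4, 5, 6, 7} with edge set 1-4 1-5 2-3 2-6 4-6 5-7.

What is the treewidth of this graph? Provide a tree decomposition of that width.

Treewidth 1.
One such decomposition:
Bags: B1 = {2, 3}  B2 = {2, 6}  B3 = {4, 6}  B4 = {1, 4}  B5 = {1, 5}  B6 = {5, 7}
Tree: B1–B2, B2–B3, B3–B4, B4–B5, B5–B6

The largest bag has 2 vertices, giving width 1; this decomposition certifies tw(G) ≤ 1. Any graph with an edge has treewidth ≥ 1, and G has the edge 3–2. Combining the bounds, tw(G) = 1.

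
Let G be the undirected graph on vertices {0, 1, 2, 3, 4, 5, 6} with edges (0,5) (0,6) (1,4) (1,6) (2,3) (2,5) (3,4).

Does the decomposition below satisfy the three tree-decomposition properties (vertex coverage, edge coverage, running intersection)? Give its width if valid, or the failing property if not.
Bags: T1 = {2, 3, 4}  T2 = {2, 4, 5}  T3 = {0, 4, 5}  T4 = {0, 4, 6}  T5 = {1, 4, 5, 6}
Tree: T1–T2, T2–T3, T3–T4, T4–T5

No — bags containing vertex 5 are not connected in the tree.

A tree decomposition must satisfy three properties: every vertex lies in some bag; for every edge, both endpoints lie together in some bag; and for every vertex, the bags containing it form a connected subtree. Here bags containing vertex 5 are not connected in the tree, so the decomposition is invalid.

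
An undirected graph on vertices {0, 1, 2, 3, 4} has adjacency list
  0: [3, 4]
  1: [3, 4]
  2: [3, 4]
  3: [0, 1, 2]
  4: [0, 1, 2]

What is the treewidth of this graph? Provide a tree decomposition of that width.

Every bag has size at most 3, so the width is 3 − 1 = 2 and tw(G) ≤ 2. For the lower bound, G contains the cycle 1–4–2–3–1, so G is not a forest; only forests have treewidth ≤ 1, hence tw(G) ≥ 2. The upper and lower bounds meet at 2, so that is the treewidth.

Treewidth 2.
Bags: B1 = {1, 3, 4}  B2 = {2, 3, 4}  B3 = {0, 3, 4}
Tree: B1–B2, B2–B3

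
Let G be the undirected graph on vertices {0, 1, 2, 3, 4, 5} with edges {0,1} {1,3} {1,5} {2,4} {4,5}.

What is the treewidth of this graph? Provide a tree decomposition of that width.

Treewidth 1.
One optimal decomposition is:
Bags: B1 = {1, 3}  B2 = {1, 5}  B3 = {0, 1}  B4 = {4, 5}  B5 = {2, 4}
Tree: B1–B2, B1–B3, B2–B4, B4–B5

Every bag has size at most 2, so the width is 2 − 1 = 1 and tw(G) ≤ 1. Since G has at least one edge (e.g. 1–3), it is not an edgeless graph, so tw(G) ≥ 1. The upper and lower bounds meet at 1, so that is the treewidth.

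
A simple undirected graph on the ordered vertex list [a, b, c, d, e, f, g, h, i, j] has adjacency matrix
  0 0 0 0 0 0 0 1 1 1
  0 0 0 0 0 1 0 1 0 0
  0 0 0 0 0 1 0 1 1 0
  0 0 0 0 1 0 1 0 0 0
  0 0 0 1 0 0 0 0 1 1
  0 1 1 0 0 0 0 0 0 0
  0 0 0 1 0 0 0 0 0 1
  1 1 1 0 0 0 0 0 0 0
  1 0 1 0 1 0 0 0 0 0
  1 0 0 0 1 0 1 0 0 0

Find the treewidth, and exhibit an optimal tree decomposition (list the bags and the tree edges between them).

The largest bag has 3 vertices, giving width 2; this decomposition certifies tw(G) ≤ 2. Since b–f–c–h–b is a cycle in G, G is not acyclic. Forests are exactly the graphs of treewidth ≤ 1, so tw(G) ≥ 2. Combining the bounds, tw(G) = 2.

Treewidth 2.
Bags: B1 = {b, f, h}  B2 = {c, f, h}  B3 = {a, c, h}  B4 = {a, c, i}  B5 = {a, i, j}  B6 = {e, i, j}  B7 = {e, g, j}  B8 = {d, e, g}
Tree: B1–B2, B2–B3, B3–B4, B4–B5, B5–B6, B6–B7, B7–B8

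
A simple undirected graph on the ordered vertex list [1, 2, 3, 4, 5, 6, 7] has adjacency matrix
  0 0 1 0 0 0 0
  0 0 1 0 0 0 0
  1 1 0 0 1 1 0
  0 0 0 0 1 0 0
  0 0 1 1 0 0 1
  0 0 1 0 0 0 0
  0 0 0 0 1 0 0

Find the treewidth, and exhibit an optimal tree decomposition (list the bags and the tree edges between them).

Every bag has size at most 2, so the width is 2 − 1 = 1 and tw(G) ≤ 1. G has an edge, so its treewidth is at least 1. Hence tw(G) = 1 exactly.

Treewidth 1.
Bags: B1 = {1, 3}  B2 = {2, 3}  B3 = {3, 5}  B4 = {3, 6}  B5 = {5, 7}  B6 = {4, 5}
Tree: B1–B2, B2–B3, B1–B4, B3–B5, B3–B6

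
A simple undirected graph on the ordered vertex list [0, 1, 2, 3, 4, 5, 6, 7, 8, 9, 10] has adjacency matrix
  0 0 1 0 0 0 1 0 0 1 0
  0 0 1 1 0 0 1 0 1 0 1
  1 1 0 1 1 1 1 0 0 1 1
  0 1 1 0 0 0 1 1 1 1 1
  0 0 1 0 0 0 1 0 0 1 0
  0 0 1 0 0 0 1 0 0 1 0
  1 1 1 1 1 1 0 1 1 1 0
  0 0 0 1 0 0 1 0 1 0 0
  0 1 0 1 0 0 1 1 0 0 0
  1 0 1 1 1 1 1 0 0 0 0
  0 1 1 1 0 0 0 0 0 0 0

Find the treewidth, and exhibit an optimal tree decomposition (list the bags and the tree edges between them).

Treewidth 3.
One optimal decomposition is:
Bags: B1 = {1, 2, 3, 6}  B2 = {1, 2, 3, 10}  B3 = {2, 3, 6, 9}  B4 = {2, 5, 6, 9}  B5 = {2, 4, 6, 9}  B6 = {0, 2, 6, 9}  B7 = {1, 3, 6, 8}  B8 = {3, 6, 7, 8}
Tree: B1–B2, B1–B3, B3–B4, B3–B5, B3–B6, B1–B7, B7–B8

Each bag holds 4 vertices, so the decomposition has width 3, which upper-bounds the treewidth. Conversely, {1, 2, 3, 10} is a clique of size 4, and the vertices of any clique must share a bag in every tree decomposition; so some bag has ≥ 4 vertices and tw(G) ≥ 3. Combining the bounds, tw(G) = 3.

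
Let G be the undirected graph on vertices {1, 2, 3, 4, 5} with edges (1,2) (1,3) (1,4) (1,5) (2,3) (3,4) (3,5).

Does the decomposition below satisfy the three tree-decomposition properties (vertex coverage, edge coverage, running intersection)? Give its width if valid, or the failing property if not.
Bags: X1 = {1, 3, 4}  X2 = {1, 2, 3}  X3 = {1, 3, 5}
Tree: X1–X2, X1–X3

Checking the three conditions: (i) the bags cover all of {1, 2, 3, 4, 5}; (ii) for each edge, some bag contains both endpoints; (iii) the bags containing any fixed vertex form a subtree. All hold, so the decomposition is valid with width 3 − 1 = 2.

Yes; width 2.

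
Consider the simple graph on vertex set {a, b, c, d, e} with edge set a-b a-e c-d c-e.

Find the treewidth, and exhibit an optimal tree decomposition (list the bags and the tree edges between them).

Each bag holds 2 vertices, so the decomposition has width 1, which upper-bounds the treewidth. G has an edge, so its treewidth is at least 1. Combining the bounds, tw(G) = 1.

Treewidth 1.
One such decomposition:
Bags: B1 = {c, e}  B2 = {a, e}  B3 = {a, b}  B4 = {c, d}
Tree: B1–B2, B2–B3, B1–B4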